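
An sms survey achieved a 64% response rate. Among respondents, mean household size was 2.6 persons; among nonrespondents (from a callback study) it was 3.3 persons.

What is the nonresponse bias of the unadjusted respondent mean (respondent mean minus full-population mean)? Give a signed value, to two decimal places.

-0.25

Nonresponse fraction = 1 − 0.64 = 0.36.
Bias = (nonresponse fraction) × (respondent mean − nonrespondent mean)
     = 0.36 × (2.6 − 3.3) = 0.36 × -0.7 = -0.252.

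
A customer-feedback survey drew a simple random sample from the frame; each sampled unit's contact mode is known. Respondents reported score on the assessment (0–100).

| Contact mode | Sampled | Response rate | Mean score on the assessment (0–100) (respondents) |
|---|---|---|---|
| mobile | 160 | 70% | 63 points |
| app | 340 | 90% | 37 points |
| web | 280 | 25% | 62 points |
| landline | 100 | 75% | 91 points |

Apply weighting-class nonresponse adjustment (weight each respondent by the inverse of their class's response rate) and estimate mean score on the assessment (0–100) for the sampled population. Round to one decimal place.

Inverse-response-rate weighting restores each class to its sampled count, so class totals weight by n_sampled:
  mobile: 160 × 63 = 10,080
  app: 340 × 37 = 12,580
  web: 280 × 62 = 17,360
  landline: 100 × 91 = 9100
Adjusted estimate = 49,120 / 880 = 55.8182 → 55.8.

55.8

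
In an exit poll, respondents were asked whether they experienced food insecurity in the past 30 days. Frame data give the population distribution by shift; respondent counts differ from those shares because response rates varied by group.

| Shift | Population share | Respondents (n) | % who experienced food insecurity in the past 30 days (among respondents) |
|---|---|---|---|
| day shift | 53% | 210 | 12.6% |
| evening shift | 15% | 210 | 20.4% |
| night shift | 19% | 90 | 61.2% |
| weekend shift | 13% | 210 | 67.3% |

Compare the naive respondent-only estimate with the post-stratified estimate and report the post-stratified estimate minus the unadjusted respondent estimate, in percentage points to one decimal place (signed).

-6.8 percentage points

Naive respondent-only estimate (weights = respondent counts):
  (210/720)×12.6 + (210/720)×20.4 + (90/720)×61.2 + (210/720)×67.3 = 36.9042%
Reweighting by population shift shares:
  0.53×12.6 + 0.15×20.4 + 0.19×61.2 + 0.13×67.3 = 30.115%
Difference = 30.115 − 36.9042 = -6.7892 pp.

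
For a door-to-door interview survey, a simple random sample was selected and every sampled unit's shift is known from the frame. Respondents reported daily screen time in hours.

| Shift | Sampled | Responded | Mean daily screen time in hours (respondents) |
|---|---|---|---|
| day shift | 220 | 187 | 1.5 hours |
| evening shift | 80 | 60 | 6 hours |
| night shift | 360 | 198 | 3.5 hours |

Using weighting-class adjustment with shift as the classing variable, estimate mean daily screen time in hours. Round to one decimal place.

Class response rates: day shift 187/220 = 85%, evening shift 60/80 = 75%, night shift 198/360 = 55%.
Weighting each respondent by the inverse class response rate inflates each class back to its sampled size, so the class weight is n_sampled:
  day shift: 220 × 1.5 = 330
  evening shift: 80 × 6 = 480
  night shift: 360 × 3.5 = 1260
Adjusted estimate = 2070 / 660 = 3.13636 → 3.1.

3.1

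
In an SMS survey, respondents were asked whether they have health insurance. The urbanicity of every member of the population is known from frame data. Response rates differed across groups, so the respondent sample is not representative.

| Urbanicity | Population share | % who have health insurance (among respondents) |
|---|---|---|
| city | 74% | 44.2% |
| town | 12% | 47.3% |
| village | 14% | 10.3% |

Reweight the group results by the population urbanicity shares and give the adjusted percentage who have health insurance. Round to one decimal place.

Weight each group's respondent value by its population share:
  city: 0.74 × 44.2 = 32.708
  town: 0.12 × 47.3 = 5.676
  village: 0.14 × 10.3 = 1.442
Post-stratified estimate = 39.826 → 39.8%.

39.8%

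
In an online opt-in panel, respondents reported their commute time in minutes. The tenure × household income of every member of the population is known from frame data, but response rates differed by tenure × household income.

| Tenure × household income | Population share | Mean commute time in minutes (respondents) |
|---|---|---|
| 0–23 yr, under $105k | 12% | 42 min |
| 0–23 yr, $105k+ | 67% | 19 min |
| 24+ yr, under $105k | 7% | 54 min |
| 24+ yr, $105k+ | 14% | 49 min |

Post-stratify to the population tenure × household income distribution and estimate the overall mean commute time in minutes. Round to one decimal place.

Post-stratification weights by population share, not respondent share:
  0–23 yr, under $105k: 0.12 × 42 = 5.04
  0–23 yr, $105k+: 0.67 × 19 = 12.73
  24+ yr, under $105k: 0.07 × 54 = 3.78
  24+ yr, $105k+: 0.14 × 49 = 6.86
Post-stratified estimate = 28.41 → 28.4.

28.4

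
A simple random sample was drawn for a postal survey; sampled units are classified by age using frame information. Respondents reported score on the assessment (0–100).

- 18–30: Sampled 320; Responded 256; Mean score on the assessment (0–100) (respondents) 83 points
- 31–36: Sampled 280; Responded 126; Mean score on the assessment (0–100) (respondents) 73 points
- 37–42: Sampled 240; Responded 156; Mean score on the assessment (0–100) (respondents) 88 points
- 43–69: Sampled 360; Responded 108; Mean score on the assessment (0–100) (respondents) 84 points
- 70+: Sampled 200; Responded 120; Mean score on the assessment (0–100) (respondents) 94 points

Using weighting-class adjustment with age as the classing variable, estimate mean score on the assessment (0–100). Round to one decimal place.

Class response rates: 18–30 256/320 = 80%, 31–36 126/280 = 45%, 37–42 156/240 = 65%, 43–69 108/360 = 30%, 70+ 120/200 = 60%.
With weight = n_sampled/n_responded per class, the weighted class total is n_sampled:
  18–30: 320 × 83 = 26,560
  31–36: 280 × 73 = 20,440
  37–42: 240 × 88 = 21,120
  43–69: 360 × 84 = 30,240
  70+: 200 × 94 = 18,800
Adjusted estimate = 117,160 / 1,400 = 83.6857 → 83.7.

83.7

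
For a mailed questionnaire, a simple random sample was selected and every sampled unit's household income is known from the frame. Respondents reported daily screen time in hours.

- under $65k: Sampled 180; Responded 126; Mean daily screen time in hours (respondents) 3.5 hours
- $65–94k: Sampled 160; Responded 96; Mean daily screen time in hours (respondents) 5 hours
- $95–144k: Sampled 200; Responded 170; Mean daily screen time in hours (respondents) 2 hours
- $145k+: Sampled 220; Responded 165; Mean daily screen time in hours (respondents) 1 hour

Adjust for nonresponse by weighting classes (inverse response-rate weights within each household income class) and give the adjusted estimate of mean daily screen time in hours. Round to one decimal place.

2.7

Response rates by class: under $65k 126/180 = 70%, $65–94k 96/160 = 60%, $95–144k 170/200 = 85%, $145k+ 165/220 = 75%.
Weighting each respondent by the inverse class response rate inflates each class back to its sampled size, so the class weight is n_sampled:
  under $65k: 180 × 3.5 = 630
  $65–94k: 160 × 5 = 800
  $95–144k: 200 × 2 = 400
  $145k+: 220 × 1 = 220
Adjusted estimate = 2050 / 760 = 2.69737 → 2.7.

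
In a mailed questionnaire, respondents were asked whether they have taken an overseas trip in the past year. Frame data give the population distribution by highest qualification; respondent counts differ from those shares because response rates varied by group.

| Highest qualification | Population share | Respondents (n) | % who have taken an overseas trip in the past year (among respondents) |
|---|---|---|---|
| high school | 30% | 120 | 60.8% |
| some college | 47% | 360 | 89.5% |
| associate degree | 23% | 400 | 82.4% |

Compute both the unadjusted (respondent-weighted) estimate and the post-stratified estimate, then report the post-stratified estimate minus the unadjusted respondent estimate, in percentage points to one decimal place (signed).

Naive respondent-only estimate (weights = respondent counts):
  (120/880)×60.8 + (360/880)×89.5 + (400/880)×82.4 = 82.3591%
Post-stratifying to population shares instead:
  0.3×60.8 + 0.47×89.5 + 0.23×82.4 = 79.257%
Difference = 79.257 − 82.3591 = -3.1021 pp.

-3.1 percentage points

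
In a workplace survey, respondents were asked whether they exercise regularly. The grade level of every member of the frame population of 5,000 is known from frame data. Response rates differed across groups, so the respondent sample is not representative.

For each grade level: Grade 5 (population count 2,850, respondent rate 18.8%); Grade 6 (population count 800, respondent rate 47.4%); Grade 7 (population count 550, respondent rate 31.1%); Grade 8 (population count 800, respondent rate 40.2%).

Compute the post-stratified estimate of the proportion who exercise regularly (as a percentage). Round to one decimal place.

Reweight to the known grade level distribution:
  Grade 5: (2,850/5,000) × 18.8 = 10.716
  Grade 6: (800/5,000) × 47.4 = 7.584
  Grade 7: (550/5,000) × 31.1 = 3.421
  Grade 8: (800/5,000) × 40.2 = 6.432
Post-stratified estimate = 28.153 → 28.2%.

28.2%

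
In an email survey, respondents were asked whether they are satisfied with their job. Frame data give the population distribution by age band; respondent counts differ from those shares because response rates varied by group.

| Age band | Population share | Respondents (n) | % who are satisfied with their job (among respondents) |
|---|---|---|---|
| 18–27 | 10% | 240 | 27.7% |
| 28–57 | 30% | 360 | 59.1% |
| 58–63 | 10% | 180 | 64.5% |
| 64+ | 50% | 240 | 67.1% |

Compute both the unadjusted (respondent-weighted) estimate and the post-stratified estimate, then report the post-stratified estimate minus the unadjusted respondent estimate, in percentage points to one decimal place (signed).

Without adjustment, the pooled respondent share is:
  (240/1020)×27.7 + (360/1020)×59.1 + (180/1020)×64.5 + (240/1020)×67.1 = 54.5471%
Post-stratifying to population shares instead:
  0.1×27.7 + 0.3×59.1 + 0.1×64.5 + 0.5×67.1 = 60.5%
Difference = 60.5 − 54.5471 = 5.9529 pp.

+6.0 percentage points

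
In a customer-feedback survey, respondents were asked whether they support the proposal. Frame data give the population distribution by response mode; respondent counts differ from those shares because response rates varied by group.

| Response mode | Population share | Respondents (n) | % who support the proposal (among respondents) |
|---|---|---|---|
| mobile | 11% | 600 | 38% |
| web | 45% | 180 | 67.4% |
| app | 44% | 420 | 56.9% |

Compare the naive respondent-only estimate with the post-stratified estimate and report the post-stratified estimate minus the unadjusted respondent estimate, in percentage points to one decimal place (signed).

Naive respondent-only estimate (weights = respondent counts):
  (600/1200)×38 + (180/1200)×67.4 + (420/1200)×56.9 = 49.025%
Post-stratified estimate weights by population shares:
  0.11×38 + 0.45×67.4 + 0.44×56.9 = 59.546%
Difference = 59.546 − 49.025 = 10.521 pp.

+10.5 percentage points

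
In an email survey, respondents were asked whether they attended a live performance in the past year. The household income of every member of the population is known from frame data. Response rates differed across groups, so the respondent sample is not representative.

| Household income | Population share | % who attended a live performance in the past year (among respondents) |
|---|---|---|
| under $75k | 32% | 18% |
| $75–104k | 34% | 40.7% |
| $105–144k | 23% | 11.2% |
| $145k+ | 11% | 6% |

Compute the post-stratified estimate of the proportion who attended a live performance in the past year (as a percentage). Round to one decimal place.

Post-stratification weights by population share, not respondent share:
  under $75k: 0.32 × 18 = 5.76
  $75–104k: 0.34 × 40.7 = 13.838
  $105–144k: 0.23 × 11.2 = 2.576
  $145k+: 0.11 × 6 = 0.66
Post-stratified estimate = 22.834 → 22.8%.

22.8%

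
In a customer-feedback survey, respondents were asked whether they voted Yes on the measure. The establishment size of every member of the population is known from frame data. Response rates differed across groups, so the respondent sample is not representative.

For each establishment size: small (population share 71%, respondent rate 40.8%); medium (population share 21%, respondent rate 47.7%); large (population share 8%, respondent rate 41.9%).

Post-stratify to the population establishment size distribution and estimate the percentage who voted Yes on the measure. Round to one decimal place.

42.3%

Reweight to the known establishment size distribution:
  small: 0.71 × 40.8 = 28.968
  medium: 0.21 × 47.7 = 10.017
  large: 0.08 × 41.9 = 3.352
Post-stratified estimate = 42.337 → 42.3%.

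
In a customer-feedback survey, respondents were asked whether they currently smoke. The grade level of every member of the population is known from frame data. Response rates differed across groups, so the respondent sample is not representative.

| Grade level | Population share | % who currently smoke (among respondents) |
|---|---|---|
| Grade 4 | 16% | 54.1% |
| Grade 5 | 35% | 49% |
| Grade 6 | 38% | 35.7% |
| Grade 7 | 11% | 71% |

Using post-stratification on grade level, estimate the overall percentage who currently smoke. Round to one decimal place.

47.2%

Each cell contributes population-share × respondent value:
  Grade 4: 0.16 × 54.1 = 8.656
  Grade 5: 0.35 × 49 = 17.15
  Grade 6: 0.38 × 35.7 = 13.566
  Grade 7: 0.11 × 71 = 7.81
Post-stratified estimate = 47.182 → 47.2%.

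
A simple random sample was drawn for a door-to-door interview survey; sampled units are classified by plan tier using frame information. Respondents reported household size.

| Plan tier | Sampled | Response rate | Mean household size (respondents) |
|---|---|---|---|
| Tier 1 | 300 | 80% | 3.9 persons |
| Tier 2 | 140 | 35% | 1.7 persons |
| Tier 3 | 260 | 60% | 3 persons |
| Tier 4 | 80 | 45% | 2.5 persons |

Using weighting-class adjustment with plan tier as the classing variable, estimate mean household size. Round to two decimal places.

3.06

Inverse-response-rate weighting restores each class to its sampled count, so class totals weight by n_sampled:
  Tier 1: 300 × 3.9 = 1170
  Tier 2: 140 × 1.7 = 238
  Tier 3: 260 × 3 = 780
  Tier 4: 80 × 2.5 = 200
Adjusted estimate = 2388 / 780 = 3.06154 → 3.06.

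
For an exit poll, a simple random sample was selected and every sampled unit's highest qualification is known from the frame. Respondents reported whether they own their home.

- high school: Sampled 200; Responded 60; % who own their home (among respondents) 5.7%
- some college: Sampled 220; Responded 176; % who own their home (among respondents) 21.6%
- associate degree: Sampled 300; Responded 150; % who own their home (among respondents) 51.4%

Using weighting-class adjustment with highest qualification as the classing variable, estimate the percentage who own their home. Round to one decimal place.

Response rates by class: high school 60/200 = 30%, some college 176/220 = 80%, associate degree 150/300 = 50%.
Inverse-response-rate weighting restores each class to its sampled count, so class totals weight by n_sampled:
  high school: 200 × 5.7 = 1140
  some college: 220 × 21.6 = 4752
  associate degree: 300 × 51.4 = 15,420
Adjusted estimate = 21,312 / 720 = 29.6 → 29.6%.

29.6%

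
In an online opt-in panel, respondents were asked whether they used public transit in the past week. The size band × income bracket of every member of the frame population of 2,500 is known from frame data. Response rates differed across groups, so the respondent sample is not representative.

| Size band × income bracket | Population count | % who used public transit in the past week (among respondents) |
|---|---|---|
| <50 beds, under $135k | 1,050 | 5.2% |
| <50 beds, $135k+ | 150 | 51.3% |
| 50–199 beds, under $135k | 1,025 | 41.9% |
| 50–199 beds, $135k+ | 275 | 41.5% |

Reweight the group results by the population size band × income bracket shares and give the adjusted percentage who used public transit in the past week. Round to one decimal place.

Reweight to the known size band × income bracket distribution:
  <50 beds, under $135k: (1,050/2,500) × 5.2 = 2.184
  <50 beds, $135k+: (150/2,500) × 51.3 = 3.078
  50–199 beds, under $135k: (1,025/2,500) × 41.9 = 17.179
  50–199 beds, $135k+: (275/2,500) × 41.5 = 4.565
Post-stratified estimate = 27.006 → 27.0%.

27.0%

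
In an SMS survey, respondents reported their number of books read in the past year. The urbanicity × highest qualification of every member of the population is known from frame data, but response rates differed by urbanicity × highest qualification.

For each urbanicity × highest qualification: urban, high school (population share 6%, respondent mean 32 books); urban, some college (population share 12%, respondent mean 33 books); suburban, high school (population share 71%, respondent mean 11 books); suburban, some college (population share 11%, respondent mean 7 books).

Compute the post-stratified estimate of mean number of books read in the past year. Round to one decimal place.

Weight each group's respondent value by its population share:
  urban, high school: 0.06 × 32 = 1.92
  urban, some college: 0.12 × 33 = 3.96
  suburban, high school: 0.71 × 11 = 7.81
  suburban, some college: 0.11 × 7 = 0.77
Post-stratified estimate = 14.46 → 14.5.

14.5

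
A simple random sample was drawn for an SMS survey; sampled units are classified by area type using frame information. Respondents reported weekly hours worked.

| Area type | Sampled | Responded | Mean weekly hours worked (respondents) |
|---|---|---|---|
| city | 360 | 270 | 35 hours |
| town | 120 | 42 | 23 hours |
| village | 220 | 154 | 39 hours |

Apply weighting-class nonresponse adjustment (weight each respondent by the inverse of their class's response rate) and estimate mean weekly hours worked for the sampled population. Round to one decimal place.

34.2

Class response rates: city 270/360 = 75%, town 42/120 = 35%, village 154/220 = 70%.
Weighting each respondent by the inverse class response rate inflates each class back to its sampled size, so the class weight is n_sampled:
  city: 360 × 35 = 12,600
  town: 120 × 23 = 2760
  village: 220 × 39 = 8580
Adjusted estimate = 23,940 / 700 = 34.2 → 34.2.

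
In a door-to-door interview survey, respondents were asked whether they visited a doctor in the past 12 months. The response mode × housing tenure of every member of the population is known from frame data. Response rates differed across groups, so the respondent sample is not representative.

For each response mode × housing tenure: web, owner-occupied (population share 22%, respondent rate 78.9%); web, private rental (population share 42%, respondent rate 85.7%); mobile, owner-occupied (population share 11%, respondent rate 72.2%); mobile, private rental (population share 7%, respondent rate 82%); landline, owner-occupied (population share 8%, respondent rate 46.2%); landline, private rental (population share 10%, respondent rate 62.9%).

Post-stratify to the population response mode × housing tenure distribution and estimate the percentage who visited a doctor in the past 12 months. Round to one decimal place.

77.0%

Each cell contributes population-share × respondent value:
  web, owner-occupied: 0.22 × 78.9 = 17.358
  web, private rental: 0.42 × 85.7 = 35.994
  mobile, owner-occupied: 0.11 × 72.2 = 7.942
  mobile, private rental: 0.07 × 82 = 5.74
  landline, owner-occupied: 0.08 × 46.2 = 3.696
  landline, private rental: 0.1 × 62.9 = 6.29
Post-stratified estimate = 77.02 → 77.0%.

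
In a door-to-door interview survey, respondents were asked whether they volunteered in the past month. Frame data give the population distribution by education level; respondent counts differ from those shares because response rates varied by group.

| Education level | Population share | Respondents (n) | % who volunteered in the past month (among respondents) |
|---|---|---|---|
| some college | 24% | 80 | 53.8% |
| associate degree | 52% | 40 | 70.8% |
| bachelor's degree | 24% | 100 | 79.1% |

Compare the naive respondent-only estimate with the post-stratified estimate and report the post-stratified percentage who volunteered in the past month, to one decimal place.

Without adjustment, the pooled respondent share is:
  (80/220)×53.8 + (40/220)×70.8 + (100/220)×79.1 = 68.3909%
Reweighting by population education level shares:
  0.24×53.8 + 0.52×70.8 + 0.24×79.1 = 68.712%

68.7%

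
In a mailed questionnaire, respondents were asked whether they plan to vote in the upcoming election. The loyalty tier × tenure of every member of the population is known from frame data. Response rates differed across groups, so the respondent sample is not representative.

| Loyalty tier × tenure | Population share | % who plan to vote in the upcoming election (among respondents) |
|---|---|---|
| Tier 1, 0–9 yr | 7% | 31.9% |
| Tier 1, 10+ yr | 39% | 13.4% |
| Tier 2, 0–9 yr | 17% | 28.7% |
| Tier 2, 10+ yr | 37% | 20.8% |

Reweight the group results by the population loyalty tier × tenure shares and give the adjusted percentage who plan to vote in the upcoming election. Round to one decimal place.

Post-stratification weights by population share, not respondent share:
  Tier 1, 0–9 yr: 0.07 × 31.9 = 2.233
  Tier 1, 10+ yr: 0.39 × 13.4 = 5.226
  Tier 2, 0–9 yr: 0.17 × 28.7 = 4.879
  Tier 2, 10+ yr: 0.37 × 20.8 = 7.696
Post-stratified estimate = 20.034 → 20.0%.

20.0%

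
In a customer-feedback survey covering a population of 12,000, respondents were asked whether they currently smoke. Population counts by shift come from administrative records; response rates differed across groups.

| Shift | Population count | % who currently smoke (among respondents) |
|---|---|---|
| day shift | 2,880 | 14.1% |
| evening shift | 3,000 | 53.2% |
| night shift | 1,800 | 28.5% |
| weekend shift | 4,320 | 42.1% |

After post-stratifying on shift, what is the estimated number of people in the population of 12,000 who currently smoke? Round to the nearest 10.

4,330

Estimated count per cell = population count × respondent percentage:
  day shift: 2,880 × 14.1% = 406.08
  evening shift: 3,000 × 53.2% = 1596
  night shift: 1,800 × 28.5% = 513
  weekend shift: 4,320 × 42.1% = 1818.72
Estimated total = 4333.8 → 4,330.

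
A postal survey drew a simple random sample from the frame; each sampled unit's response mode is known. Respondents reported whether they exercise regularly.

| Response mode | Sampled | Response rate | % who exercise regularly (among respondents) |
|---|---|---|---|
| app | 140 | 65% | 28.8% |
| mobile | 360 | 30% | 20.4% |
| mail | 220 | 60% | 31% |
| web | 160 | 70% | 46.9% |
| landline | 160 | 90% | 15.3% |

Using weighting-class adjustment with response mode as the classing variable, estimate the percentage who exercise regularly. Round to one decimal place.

Inverse-response-rate weighting restores each class to its sampled count, so class totals weight by n_sampled:
  app: 140 × 28.8 = 4032
  mobile: 360 × 20.4 = 7344
  mail: 220 × 31 = 6820
  web: 160 × 46.9 = 7504
  landline: 160 × 15.3 = 2448
Adjusted estimate = 28,148 / 1,040 = 27.0654 → 27.1%.

27.1%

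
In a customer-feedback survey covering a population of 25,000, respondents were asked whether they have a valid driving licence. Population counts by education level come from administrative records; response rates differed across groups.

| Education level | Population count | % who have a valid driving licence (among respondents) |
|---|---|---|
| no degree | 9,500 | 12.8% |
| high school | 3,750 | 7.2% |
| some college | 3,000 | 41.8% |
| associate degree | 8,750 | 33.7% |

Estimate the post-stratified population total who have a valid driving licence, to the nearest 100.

5,700

Apply each group's respondent rate to its population count:
  no degree: 9,500 × 12.8% = 1216
  high school: 3,750 × 7.2% = 270
  some college: 3,000 × 41.8% = 1254
  associate degree: 8,750 × 33.7% = 2948.75
Estimated total = 5688.75 → 5,700.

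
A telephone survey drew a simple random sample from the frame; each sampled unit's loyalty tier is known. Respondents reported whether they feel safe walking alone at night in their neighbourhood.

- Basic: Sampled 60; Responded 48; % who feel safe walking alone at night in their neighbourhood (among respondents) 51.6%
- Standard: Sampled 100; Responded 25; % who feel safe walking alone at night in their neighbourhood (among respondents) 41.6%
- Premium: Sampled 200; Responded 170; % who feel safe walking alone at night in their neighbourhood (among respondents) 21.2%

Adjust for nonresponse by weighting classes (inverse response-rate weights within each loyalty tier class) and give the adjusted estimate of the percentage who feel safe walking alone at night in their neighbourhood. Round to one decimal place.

Response rates by class: Basic 48/60 = 80%, Standard 25/100 = 25%, Premium 170/200 = 85%.
Weighting each respondent by the inverse class response rate inflates each class back to its sampled size, so the class weight is n_sampled:
  Basic: 60 × 51.6 = 3096
  Standard: 100 × 41.6 = 4160
  Premium: 200 × 21.2 = 4240
Adjusted estimate = 11,496 / 360 = 31.9333 → 31.9%.

31.9%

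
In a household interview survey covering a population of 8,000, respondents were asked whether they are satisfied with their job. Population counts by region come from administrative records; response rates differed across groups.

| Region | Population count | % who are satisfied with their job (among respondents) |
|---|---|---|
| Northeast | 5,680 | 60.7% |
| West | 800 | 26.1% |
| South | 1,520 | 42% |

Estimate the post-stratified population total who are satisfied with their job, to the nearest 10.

Apply each group's respondent rate to its population count:
  Northeast: 5,680 × 60.7% = 3447.76
  West: 800 × 26.1% = 208.8
  South: 1,520 × 42% = 638.4
Estimated total = 4294.96 → 4,290.

4,290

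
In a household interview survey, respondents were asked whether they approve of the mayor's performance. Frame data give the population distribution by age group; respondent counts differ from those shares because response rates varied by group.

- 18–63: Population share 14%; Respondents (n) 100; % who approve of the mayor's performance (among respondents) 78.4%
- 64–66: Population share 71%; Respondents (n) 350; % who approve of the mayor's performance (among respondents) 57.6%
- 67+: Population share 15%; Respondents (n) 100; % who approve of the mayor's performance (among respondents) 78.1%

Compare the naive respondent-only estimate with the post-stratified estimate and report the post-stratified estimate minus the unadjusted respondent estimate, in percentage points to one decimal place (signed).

-1.5 percentage points

Naive respondent-only estimate (weights = respondent counts):
  (100/550)×78.4 + (350/550)×57.6 + (100/550)×78.1 = 65.1091%
Post-stratifying to population shares instead:
  0.14×78.4 + 0.71×57.6 + 0.15×78.1 = 63.587%
Difference = 63.587 − 65.1091 = -1.5221 pp.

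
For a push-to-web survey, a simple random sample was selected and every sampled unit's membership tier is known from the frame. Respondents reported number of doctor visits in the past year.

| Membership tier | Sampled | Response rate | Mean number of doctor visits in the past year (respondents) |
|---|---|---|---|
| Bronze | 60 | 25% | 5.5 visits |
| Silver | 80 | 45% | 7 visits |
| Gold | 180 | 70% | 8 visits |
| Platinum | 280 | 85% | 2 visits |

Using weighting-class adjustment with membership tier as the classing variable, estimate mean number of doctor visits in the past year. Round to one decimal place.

With weight = n_sampled/n_responded per class, the weighted class total is n_sampled:
  Bronze: 60 × 5.5 = 330
  Silver: 80 × 7 = 560
  Gold: 180 × 8 = 1440
  Platinum: 280 × 2 = 560
Adjusted estimate = 2890 / 600 = 4.81667 → 4.8.

4.8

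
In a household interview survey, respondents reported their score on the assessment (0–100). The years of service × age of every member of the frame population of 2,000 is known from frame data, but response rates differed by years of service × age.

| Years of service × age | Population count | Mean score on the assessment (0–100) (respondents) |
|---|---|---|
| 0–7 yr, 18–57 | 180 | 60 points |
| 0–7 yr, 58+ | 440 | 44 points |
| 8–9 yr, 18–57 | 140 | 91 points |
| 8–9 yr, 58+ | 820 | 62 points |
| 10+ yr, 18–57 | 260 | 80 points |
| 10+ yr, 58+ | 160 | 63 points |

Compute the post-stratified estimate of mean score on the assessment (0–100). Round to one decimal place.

62.3

Each cell contributes population-share × respondent value:
  0–7 yr, 18–57: (180/2,000) × 60 = 5.4
  0–7 yr, 58+: (440/2,000) × 44 = 9.68
  8–9 yr, 18–57: (140/2,000) × 91 = 6.37
  8–9 yr, 58+: (820/2,000) × 62 = 25.42
  10+ yr, 18–57: (260/2,000) × 80 = 10.4
  10+ yr, 58+: (160/2,000) × 63 = 5.04
Post-stratified estimate = 62.31 → 62.3.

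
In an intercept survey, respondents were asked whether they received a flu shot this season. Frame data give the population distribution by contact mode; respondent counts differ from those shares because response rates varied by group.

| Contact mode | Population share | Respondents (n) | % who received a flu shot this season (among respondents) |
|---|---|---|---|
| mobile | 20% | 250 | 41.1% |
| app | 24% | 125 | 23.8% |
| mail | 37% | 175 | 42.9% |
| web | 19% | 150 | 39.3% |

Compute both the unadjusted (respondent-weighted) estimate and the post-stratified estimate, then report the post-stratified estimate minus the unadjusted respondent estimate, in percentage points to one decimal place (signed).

Without adjustment, the pooled respondent share is:
  (250/700)×41.1 + (125/700)×23.8 + (175/700)×42.9 + (150/700)×39.3 = 38.075%
Post-stratifying to population shares instead:
  0.2×41.1 + 0.24×23.8 + 0.37×42.9 + 0.19×39.3 = 37.272%
Difference = 37.272 − 38.075 = -0.803 pp.

-0.8 percentage points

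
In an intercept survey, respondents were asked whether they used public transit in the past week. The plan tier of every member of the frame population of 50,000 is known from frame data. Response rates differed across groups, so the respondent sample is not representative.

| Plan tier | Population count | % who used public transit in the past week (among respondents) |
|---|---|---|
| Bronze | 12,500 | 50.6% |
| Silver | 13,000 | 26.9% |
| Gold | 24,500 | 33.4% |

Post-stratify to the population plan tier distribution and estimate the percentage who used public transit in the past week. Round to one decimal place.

36.0%

Weight each group's respondent value by its population share:
  Bronze: (12,500/50,000) × 50.6 = 12.65
  Silver: (13,000/50,000) × 26.9 = 6.994
  Gold: (24,500/50,000) × 33.4 = 16.366
Post-stratified estimate = 36.01 → 36.0%.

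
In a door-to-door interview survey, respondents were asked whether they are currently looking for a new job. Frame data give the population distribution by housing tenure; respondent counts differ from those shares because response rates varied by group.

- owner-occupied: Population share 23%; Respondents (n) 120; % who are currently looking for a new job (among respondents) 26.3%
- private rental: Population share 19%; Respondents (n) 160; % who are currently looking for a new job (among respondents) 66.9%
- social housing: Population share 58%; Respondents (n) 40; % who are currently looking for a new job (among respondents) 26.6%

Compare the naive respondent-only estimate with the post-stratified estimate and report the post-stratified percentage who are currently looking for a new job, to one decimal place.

Unadjusted (pooled respondent) estimate weights by respondent counts:
  (120/320)×26.3 + (160/320)×66.9 + (40/320)×26.6 = 46.6375%
Reweighting by population housing tenure shares:
  0.23×26.3 + 0.19×66.9 + 0.58×26.6 = 34.188%

34.2%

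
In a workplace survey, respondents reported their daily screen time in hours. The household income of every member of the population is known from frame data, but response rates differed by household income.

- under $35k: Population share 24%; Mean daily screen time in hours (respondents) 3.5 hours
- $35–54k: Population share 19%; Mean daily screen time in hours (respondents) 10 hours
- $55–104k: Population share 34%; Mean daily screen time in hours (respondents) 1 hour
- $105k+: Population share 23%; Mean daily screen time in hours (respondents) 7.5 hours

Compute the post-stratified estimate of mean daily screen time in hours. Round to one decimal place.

4.8

Weight each group's respondent value by its population share:
  under $35k: 0.24 × 3.5 = 0.84
  $35–54k: 0.19 × 10 = 1.9
  $55–104k: 0.34 × 1 = 0.34
  $105k+: 0.23 × 7.5 = 1.725
Post-stratified estimate = 4.805 → 4.8.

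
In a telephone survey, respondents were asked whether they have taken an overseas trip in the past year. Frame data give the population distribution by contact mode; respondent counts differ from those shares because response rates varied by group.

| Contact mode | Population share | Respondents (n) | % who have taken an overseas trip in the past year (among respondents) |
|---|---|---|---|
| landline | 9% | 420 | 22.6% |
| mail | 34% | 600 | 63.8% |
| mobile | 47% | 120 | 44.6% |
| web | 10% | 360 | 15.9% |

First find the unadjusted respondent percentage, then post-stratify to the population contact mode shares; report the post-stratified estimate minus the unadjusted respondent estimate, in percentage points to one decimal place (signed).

+7.0 percentage points

Without adjustment, the pooled respondent share is:
  (420/1500)×22.6 + (600/1500)×63.8 + (120/1500)×44.6 + (360/1500)×15.9 = 39.232%
Post-stratified estimate weights by population shares:
  0.09×22.6 + 0.34×63.8 + 0.47×44.6 + 0.1×15.9 = 46.278%
Difference = 46.278 − 39.232 = 7.046 pp.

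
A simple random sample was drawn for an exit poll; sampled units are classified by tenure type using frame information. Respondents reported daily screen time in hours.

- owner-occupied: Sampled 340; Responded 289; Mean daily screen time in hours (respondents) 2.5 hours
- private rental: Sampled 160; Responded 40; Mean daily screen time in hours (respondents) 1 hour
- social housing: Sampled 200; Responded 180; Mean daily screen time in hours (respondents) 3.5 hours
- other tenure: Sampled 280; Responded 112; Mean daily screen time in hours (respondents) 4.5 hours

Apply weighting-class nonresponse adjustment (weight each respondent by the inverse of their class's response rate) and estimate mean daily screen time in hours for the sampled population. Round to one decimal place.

3.0

Class response rates: owner-occupied 289/340 = 85%, private rental 40/160 = 25%, social housing 180/200 = 90%, other tenure 112/280 = 40%.
Weighting each respondent by the inverse class response rate inflates each class back to its sampled size, so the class weight is n_sampled:
  owner-occupied: 340 × 2.5 = 850
  private rental: 160 × 1 = 160
  social housing: 200 × 3.5 = 700
  other tenure: 280 × 4.5 = 1260
Adjusted estimate = 2970 / 980 = 3.03061 → 3.0.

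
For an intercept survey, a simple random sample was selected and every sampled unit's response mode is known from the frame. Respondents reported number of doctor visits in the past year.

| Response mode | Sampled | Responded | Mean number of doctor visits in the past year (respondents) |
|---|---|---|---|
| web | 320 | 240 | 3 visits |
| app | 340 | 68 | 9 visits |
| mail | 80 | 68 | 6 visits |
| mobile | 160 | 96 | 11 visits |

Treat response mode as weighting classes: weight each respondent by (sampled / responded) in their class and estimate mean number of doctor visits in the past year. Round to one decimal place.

7.0

Response rates by class: web 240/320 = 75%, app 68/340 = 20%, mail 68/80 = 85%, mobile 96/160 = 60%.
Each respondent's weight = sampled/responded in their class; summing within a class gives n_sampled, so:
  web: 320 × 3 = 960
  app: 340 × 9 = 3060
  mail: 80 × 6 = 480
  mobile: 160 × 11 = 1760
Adjusted estimate = 6260 / 900 = 6.95556 → 7.0.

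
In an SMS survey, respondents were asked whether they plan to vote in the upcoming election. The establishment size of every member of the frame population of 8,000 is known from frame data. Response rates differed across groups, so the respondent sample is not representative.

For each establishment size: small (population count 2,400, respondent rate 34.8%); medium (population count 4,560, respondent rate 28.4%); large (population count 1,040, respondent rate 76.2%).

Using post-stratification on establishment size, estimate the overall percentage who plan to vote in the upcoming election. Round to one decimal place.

36.5%

Reweight to the known establishment size distribution:
  small: (2,400/8,000) × 34.8 = 10.44
  medium: (4,560/8,000) × 28.4 = 16.188
  large: (1,040/8,000) × 76.2 = 9.906
Post-stratified estimate = 36.534 → 36.5%.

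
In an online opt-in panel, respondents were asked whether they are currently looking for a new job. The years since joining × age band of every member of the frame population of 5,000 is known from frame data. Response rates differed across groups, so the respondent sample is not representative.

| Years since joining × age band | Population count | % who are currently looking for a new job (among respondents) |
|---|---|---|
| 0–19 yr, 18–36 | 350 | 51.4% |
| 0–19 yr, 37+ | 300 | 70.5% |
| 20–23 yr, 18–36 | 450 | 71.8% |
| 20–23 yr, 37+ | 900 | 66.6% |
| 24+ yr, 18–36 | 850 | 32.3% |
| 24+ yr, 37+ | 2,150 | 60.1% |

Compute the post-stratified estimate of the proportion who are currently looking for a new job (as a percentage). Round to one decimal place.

Each cell contributes population-share × respondent value:
  0–19 yr, 18–36: (350/5,000) × 51.4 = 3.598
  0–19 yr, 37+: (300/5,000) × 70.5 = 4.23
  20–23 yr, 18–36: (450/5,000) × 71.8 = 6.462
  20–23 yr, 37+: (900/5,000) × 66.6 = 11.988
  24+ yr, 18–36: (850/5,000) × 32.3 = 5.491
  24+ yr, 37+: (2,150/5,000) × 60.1 = 25.843
Post-stratified estimate = 57.612 → 57.6%.

57.6%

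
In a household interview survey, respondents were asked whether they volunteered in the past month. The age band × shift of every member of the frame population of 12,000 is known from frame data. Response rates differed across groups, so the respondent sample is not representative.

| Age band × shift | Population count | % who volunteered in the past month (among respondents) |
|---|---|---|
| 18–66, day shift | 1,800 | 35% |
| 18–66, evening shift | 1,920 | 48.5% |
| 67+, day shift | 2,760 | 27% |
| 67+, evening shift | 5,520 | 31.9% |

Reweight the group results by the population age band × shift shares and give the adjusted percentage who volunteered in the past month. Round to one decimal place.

Post-stratification weights by population share, not respondent share:
  18–66, day shift: (1,800/12,000) × 35 = 5.25
  18–66, evening shift: (1,920/12,000) × 48.5 = 7.76
  67+, day shift: (2,760/12,000) × 27 = 6.21
  67+, evening shift: (5,520/12,000) × 31.9 = 14.674
Post-stratified estimate = 33.894 → 33.9%.

33.9%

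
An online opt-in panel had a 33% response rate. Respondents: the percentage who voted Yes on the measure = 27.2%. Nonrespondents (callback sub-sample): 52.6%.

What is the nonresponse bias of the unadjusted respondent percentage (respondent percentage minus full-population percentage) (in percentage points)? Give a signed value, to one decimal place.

Nonresponse fraction = 1 − 0.33 = 0.67.
Bias = (nonresponse fraction) × (respondent percentage − nonrespondent percentage)
     = 0.67 × (27.2 − 52.6) = 0.67 × -25.4 = -17.018.

-17.0 percentage points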